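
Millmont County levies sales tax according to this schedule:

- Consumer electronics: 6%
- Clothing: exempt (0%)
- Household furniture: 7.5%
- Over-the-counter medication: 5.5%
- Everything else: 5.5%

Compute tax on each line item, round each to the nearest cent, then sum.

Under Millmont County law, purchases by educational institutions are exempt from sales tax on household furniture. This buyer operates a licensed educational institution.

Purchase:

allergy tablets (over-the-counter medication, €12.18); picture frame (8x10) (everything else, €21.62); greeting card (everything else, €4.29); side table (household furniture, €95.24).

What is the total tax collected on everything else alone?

€1.43

Picture frame (8x10) €21.62: everything else → 5.5% → €1.19
Greeting card €4.29: everything else → 5.5% → €0.24
Tax on everything else = €1.19 + €0.24 = €1.43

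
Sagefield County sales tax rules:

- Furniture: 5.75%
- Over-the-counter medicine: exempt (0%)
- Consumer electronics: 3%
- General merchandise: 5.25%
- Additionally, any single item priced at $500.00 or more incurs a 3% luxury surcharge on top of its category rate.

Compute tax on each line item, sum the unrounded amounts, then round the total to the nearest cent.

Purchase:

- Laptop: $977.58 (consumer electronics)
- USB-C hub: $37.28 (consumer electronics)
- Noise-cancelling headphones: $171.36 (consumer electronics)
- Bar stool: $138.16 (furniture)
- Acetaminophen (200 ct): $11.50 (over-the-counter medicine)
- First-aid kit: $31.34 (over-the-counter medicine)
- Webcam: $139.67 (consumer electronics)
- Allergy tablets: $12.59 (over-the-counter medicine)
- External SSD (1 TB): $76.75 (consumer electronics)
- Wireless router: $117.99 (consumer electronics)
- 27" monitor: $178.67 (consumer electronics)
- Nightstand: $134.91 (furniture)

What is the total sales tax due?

$96.01

Laptop $977.58: consumer electronics → 3% + 3% surcharge = 6% → $58.6548
USB-C hub $37.28: consumer electronics → 3% → $1.1184
Noise-cancelling headphones $171.36: consumer electronics → 3% → $5.1408
Bar stool $138.16: furniture → 5.75% → $7.9442
Acetaminophen (200 ct) $11.50: over-the-counter medicine → 0% → $0.00
First-aid kit $31.34: over-the-counter medicine → 0% → $0.00
Webcam $139.67: consumer electronics → 3% → $4.1901
Allergy tablets $12.59: over-the-counter medicine → 0% → $0.00
External SSD (1 TB) $76.75: consumer electronics → 3% → $2.3025
Wireless router $117.99: consumer electronics → 3% → $3.5397
27" monitor $178.67: consumer electronics → 3% → $5.3601
Nightstand $134.91: furniture → 5.75% → $7.757325
Unrounded tax sum = $96.007925 → $96.01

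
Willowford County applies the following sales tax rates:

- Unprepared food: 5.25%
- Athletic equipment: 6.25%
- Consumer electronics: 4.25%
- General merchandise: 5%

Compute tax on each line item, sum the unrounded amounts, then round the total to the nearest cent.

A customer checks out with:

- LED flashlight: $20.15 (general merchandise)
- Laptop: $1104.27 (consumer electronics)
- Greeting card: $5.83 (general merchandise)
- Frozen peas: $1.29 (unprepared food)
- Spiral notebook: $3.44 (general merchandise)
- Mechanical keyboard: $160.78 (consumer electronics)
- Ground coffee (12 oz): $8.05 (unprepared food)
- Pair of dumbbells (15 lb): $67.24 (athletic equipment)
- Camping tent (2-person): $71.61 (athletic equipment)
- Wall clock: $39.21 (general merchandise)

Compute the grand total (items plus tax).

$1548.23

LED flashlight $20.15: general merchandise → 5% → $1.0075
Laptop $1104.27: consumer electronics → 4.25% → $46.931475
Greeting card $5.83: general merchandise → 5% → $0.2915
Frozen peas $1.29: unprepared food → 5.25% → $0.067725
Spiral notebook $3.44: general merchandise → 5% → $0.172
Mechanical keyboard $160.78: consumer electronics → 4.25% → $6.83315
Ground coffee (12 oz) $8.05: unprepared food → 5.25% → $0.422625
Pair of dumbbells (15 lb) $67.24: athletic equipment → 6.25% → $4.2025
Camping tent (2-person) $71.61: athletic equipment → 6.25% → $4.475625
Wall clock $39.21: general merchandise → 5% → $1.9605
Subtotal = $1481.87; unrounded tax = $66.3646 → $66.36; total due = $1548.23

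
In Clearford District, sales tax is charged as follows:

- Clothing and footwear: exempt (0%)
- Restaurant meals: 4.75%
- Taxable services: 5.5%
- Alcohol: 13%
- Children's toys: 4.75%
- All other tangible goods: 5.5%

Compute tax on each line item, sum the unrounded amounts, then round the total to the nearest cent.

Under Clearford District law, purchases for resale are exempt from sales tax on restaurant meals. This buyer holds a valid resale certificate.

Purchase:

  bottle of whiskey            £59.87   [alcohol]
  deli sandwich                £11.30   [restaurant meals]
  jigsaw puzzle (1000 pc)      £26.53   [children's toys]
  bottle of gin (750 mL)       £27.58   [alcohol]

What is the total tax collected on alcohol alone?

£11.37

Bottle of whiskey £59.87: alcohol → 13% → £7.7831
Bottle of gin (750 mL) £27.58: alcohol → 13% → £3.5854
Tax on alcohol: unrounded sum = £11.3685 → £11.37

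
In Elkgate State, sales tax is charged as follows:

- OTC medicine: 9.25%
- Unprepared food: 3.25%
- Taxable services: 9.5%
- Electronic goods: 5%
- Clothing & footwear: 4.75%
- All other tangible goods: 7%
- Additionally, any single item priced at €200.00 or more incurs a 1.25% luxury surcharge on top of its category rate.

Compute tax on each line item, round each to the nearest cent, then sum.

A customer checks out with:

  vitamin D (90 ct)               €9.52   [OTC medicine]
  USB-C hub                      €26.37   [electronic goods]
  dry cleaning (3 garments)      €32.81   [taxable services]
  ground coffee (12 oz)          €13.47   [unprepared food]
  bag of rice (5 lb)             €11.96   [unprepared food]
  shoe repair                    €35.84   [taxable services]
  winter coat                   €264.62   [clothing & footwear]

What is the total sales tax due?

€25.43

Vitamin D (90 ct) €9.52: OTC medicine → 9.25% → €0.88
USB-C hub €26.37: electronic goods → 5% → €1.32
Dry cleaning (3 garments) €32.81: taxable services → 9.5% → €3.12
Ground coffee (12 oz) €13.47: unprepared food → 3.25% → €0.44
Bag of rice (5 lb) €11.96: unprepared food → 3.25% → €0.39
Shoe repair €35.84: taxable services → 9.5% → €3.40
Winter coat €264.62: clothing & footwear → 4.75% + 1.25% surcharge = 6% → €15.88
Total tax = €0.88 + €1.32 + €3.12 + €0.44 + €0.39 + €3.40 + €15.88 = €25.43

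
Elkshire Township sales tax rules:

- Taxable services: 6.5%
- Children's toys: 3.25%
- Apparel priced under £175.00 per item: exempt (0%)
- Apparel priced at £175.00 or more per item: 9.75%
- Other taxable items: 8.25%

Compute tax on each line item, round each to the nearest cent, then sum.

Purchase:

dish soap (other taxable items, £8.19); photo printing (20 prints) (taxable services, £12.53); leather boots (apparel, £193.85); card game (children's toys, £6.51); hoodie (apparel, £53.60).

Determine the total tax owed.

£20.60

Dish soap £8.19: other taxable items → 8.25% → £0.68
Photo printing (20 prints) £12.53: taxable services → 6.5% → £0.81
Leather boots £193.85: apparel, £175.00 or more → 9.75% → £18.90
Card game £6.51: children's toys → 3.25% → £0.21
Hoodie £53.60: apparel, under £175.00 → 0% → £0.00
Total tax = £0.68 + £0.81 + £18.90 + £0.21 = £20.60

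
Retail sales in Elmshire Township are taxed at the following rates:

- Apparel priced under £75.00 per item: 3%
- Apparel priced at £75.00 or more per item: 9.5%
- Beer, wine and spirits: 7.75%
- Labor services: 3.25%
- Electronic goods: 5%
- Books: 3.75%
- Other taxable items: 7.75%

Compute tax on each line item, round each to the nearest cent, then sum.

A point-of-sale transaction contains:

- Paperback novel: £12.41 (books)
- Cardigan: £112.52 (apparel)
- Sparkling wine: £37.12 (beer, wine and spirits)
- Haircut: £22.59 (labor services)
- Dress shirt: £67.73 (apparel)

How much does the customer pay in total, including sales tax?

£269.17

Paperback novel £12.41: books → 3.75% → £0.47
Cardigan £112.52: apparel, £75.00 or more → 9.5% → £10.69
Sparkling wine £37.12: beer, wine and spirits → 7.75% → £2.88
Haircut £22.59: labor services → 3.25% → £0.73
Dress shirt £67.73: apparel, under £75.00 → 3% → £2.03
Subtotal = £252.37; tax = £16.80; total due = £269.17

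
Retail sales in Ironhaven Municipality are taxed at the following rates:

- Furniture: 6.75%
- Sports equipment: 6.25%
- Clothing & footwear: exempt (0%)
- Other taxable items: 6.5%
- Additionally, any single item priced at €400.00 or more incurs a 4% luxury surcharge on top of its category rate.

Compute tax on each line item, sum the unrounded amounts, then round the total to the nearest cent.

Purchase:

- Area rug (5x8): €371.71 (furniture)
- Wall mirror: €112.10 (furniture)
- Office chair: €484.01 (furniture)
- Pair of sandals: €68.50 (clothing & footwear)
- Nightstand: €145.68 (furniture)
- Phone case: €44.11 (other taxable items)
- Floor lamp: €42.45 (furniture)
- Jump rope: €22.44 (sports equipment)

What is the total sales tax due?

€101.66

Area rug (5x8) €371.71: furniture → 6.75% → €25.090425
Wall mirror €112.10: furniture → 6.75% → €7.56675
Office chair €484.01: furniture → 6.75% + 4% surcharge = 10.75% → €52.031075
Pair of sandals €68.50: clothing & footwear → 0% → €0.00
Nightstand €145.68: furniture → 6.75% → €9.8334
Phone case €44.11: other taxable items → 6.5% → €2.86715
Floor lamp €42.45: furniture → 6.75% → €2.865375
Jump rope €22.44: sports equipment → 6.25% → €1.4025
Unrounded tax sum = €101.656675 → €101.66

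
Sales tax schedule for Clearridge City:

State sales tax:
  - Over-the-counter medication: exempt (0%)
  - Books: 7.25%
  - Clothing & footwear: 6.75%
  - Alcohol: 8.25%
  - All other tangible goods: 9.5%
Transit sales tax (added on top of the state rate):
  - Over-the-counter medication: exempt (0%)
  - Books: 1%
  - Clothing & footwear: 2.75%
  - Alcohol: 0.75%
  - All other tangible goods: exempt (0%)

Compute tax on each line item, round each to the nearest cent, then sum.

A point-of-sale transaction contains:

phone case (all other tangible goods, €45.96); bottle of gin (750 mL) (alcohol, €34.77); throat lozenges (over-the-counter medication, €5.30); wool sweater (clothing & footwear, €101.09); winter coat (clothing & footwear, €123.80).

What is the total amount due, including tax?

Phone case €45.96: all other tangible goods → 9.5% + 0% transit = 9.5% → €4.37
Bottle of gin (750 mL) €34.77: alcohol → 8.25% + 0.75% transit = 9% → €3.13
Throat lozenges €5.30: over-the-counter medication → 0% + 0% transit = 0% → €0.00
Wool sweater €101.09: clothing & footwear → 6.75% + 2.75% transit = 9.5% → €9.60
Winter coat €123.80: clothing & footwear → 6.75% + 2.75% transit = 9.5% → €11.76
Subtotal = €310.92; tax = €28.86; total due = €339.78

€339.78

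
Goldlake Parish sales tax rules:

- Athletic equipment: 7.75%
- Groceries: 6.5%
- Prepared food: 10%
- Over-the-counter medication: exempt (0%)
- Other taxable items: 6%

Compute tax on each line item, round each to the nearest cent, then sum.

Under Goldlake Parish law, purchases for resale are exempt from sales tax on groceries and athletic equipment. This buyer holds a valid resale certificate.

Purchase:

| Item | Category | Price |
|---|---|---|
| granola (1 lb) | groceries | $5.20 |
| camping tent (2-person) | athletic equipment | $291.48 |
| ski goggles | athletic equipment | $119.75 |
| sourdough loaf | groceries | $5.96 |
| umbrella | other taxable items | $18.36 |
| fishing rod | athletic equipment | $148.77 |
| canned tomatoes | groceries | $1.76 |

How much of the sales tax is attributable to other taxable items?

$1.10

Umbrella $18.36: other taxable items → 6% → $1.10
Tax on other taxable items = $1.10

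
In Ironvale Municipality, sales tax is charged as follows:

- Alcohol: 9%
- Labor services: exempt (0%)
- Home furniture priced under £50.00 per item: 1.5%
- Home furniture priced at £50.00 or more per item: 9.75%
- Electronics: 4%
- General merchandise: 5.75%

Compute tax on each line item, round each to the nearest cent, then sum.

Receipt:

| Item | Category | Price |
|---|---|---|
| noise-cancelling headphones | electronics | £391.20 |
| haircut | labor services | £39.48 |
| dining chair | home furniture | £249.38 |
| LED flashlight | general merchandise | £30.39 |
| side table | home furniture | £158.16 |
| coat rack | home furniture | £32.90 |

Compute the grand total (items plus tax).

£959.13

Noise-cancelling headphones £391.20: electronics → 4% → £15.65
Haircut £39.48: labor services → 0% → £0.00
Dining chair £249.38: home furniture, £50.00 or more → 9.75% → £24.31
LED flashlight £30.39: general merchandise → 5.75% → £1.75
Side table £158.16: home furniture, £50.00 or more → 9.75% → £15.42
Coat rack £32.90: home furniture, under £50.00 → 1.5% → £0.49
Subtotal = £901.51; tax = £57.62; total due = £959.13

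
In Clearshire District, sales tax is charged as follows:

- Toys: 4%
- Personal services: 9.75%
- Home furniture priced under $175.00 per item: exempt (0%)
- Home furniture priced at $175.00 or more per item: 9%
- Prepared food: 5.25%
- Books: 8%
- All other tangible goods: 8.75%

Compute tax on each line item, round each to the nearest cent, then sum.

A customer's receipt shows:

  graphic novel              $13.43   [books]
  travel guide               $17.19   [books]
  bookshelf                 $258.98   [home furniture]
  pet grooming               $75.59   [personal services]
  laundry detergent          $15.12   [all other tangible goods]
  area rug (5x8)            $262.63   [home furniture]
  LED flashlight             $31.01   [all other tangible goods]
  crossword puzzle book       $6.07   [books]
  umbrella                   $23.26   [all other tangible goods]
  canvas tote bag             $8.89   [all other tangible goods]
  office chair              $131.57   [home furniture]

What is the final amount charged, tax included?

$907.85

Graphic novel $13.43: books → 8% → $1.07
Travel guide $17.19: books → 8% → $1.38
Bookshelf $258.98: home furniture, $175.00 or more → 9% → $23.31
Pet grooming $75.59: personal services → 9.75% → $7.37
Laundry detergent $15.12: all other tangible goods → 8.75% → $1.32
Area rug (5x8) $262.63: home furniture, $175.00 or more → 9% → $23.64
LED flashlight $31.01: all other tangible goods → 8.75% → $2.71
Crossword puzzle book $6.07: books → 8% → $0.49
Umbrella $23.26: all other tangible goods → 8.75% → $2.04
Canvas tote bag $8.89: all other tangible goods → 8.75% → $0.78
Office chair $131.57: home furniture, under $175.00 → 0% → $0.00
Subtotal = $843.74; tax = $64.11; total due = $907.85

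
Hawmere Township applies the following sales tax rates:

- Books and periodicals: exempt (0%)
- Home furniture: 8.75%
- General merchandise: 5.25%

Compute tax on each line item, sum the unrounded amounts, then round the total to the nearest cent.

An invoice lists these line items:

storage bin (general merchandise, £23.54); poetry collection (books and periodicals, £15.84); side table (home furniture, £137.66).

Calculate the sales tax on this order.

£13.28

Storage bin £23.54: general merchandise → 5.25% → £1.23585
Poetry collection £15.84: books and periodicals → 0% → £0.00
Side table £137.66: home furniture → 8.75% → £12.04525
Unrounded tax sum = £13.2811 → £13.28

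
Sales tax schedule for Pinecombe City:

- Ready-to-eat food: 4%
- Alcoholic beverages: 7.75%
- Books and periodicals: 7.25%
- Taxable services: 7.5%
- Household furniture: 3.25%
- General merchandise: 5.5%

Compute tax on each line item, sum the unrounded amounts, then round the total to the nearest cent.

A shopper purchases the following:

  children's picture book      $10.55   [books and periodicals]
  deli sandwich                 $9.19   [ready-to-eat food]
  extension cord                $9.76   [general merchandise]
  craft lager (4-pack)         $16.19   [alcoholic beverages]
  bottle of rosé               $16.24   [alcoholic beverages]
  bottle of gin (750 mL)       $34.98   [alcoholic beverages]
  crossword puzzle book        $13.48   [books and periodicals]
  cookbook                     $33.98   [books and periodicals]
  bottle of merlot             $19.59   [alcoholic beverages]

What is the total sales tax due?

Children's picture book $10.55: books and periodicals → 7.25% → $0.764875
Deli sandwich $9.19: ready-to-eat food → 4% → $0.3676
Extension cord $9.76: general merchandise → 5.5% → $0.5368
Craft lager (4-pack) $16.19: alcoholic beverages → 7.75% → $1.254725
Bottle of rosé $16.24: alcoholic beverages → 7.75% → $1.2586
Bottle of gin (750 mL) $34.98: alcoholic beverages → 7.75% → $2.71095
Crossword puzzle book $13.48: books and periodicals → 7.25% → $0.9773
Cookbook $33.98: books and periodicals → 7.25% → $2.46355
Bottle of merlot $19.59: alcoholic beverages → 7.75% → $1.518225
Unrounded tax sum = $11.852625 → $11.85

$11.85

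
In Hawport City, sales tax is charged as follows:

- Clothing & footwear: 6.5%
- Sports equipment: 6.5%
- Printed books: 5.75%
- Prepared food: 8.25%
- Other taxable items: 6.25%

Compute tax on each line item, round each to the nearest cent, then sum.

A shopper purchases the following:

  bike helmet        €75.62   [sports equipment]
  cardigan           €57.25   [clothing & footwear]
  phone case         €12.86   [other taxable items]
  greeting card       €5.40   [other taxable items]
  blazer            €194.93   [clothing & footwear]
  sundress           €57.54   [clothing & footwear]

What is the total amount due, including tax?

€429.79

Bike helmet €75.62: sports equipment → 6.5% → €4.92
Cardigan €57.25: clothing & footwear → 6.5% → €3.72
Phone case €12.86: other taxable items → 6.25% → €0.80
Greeting card €5.40: other taxable items → 6.25% → €0.34
Blazer €194.93: clothing & footwear → 6.5% → €12.67
Sundress €57.54: clothing & footwear → 6.5% → €3.74
Subtotal = €403.60; tax = €26.19; total due = €429.79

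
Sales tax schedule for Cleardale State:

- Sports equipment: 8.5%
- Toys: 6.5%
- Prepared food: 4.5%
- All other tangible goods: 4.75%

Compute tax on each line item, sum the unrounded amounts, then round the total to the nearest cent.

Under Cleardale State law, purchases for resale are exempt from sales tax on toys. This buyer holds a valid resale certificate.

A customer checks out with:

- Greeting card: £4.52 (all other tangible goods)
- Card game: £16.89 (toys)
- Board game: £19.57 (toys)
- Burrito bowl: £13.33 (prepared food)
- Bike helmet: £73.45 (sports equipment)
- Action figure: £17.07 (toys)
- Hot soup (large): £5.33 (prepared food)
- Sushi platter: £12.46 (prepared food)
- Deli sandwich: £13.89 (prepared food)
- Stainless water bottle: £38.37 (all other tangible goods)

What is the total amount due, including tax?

Greeting card £4.52: all other tangible goods → 4.75% → £0.2147
Card game £16.89: toys, buyer-exempt → 0% → £0.00
Board game £19.57: toys, buyer-exempt → 0% → £0.00
Burrito bowl £13.33: prepared food → 4.5% → £0.59985
Bike helmet £73.45: sports equipment → 8.5% → £6.24325
Action figure £17.07: toys, buyer-exempt → 0% → £0.00
Hot soup (large) £5.33: prepared food → 4.5% → £0.23985
Sushi platter £12.46: prepared food → 4.5% → £0.5607
Deli sandwich £13.89: prepared food → 4.5% → £0.62505
Stainless water bottle £38.37: all other tangible goods → 4.75% → £1.822575
Subtotal = £214.88; unrounded tax = £10.305975 → £10.31; total due = £225.19

£225.19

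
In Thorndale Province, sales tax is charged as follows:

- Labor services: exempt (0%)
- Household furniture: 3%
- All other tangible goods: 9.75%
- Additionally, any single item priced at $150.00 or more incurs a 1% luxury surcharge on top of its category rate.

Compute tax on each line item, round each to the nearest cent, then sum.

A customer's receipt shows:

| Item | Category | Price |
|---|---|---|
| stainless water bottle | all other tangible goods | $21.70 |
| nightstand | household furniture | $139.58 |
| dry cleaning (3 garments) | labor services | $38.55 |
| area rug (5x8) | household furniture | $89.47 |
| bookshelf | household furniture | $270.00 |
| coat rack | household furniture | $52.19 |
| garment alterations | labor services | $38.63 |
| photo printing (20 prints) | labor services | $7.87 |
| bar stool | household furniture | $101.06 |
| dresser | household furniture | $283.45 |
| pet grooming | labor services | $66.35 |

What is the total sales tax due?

$35.73

Stainless water bottle $21.70: all other tangible goods → 9.75% → $2.12
Nightstand $139.58: household furniture → 3% → $4.19
Dry cleaning (3 garments) $38.55: labor services → 0% → $0.00
Area rug (5x8) $89.47: household furniture → 3% → $2.68
Bookshelf $270.00: household furniture → 3% + 1% surcharge = 4% → $10.80
Coat rack $52.19: household furniture → 3% → $1.57
Garment alterations $38.63: labor services → 0% → $0.00
Photo printing (20 prints) $7.87: labor services → 0% → $0.00
Bar stool $101.06: household furniture → 3% → $3.03
Dresser $283.45: household furniture → 3% + 1% surcharge = 4% → $11.34
Pet grooming $66.35: labor services → 0% → $0.00
Total tax = $2.12 + $4.19 + $2.68 + $10.80 + $1.57 + $3.03 + $11.34 = $35.73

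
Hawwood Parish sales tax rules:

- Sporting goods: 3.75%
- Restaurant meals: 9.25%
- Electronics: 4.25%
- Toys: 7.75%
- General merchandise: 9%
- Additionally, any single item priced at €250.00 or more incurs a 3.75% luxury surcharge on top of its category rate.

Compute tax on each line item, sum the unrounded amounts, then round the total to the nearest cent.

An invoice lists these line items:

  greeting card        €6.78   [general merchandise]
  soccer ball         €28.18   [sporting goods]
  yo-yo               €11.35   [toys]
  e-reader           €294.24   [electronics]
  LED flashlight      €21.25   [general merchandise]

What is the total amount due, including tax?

€389.80

Greeting card €6.78: general merchandise → 9% → €0.6102
Soccer ball €28.18: sporting goods → 3.75% → €1.05675
Yo-yo €11.35: toys → 7.75% → €0.879625
E-reader €294.24: electronics → 4.25% + 3.75% surcharge = 8% → €23.5392
LED flashlight €21.25: general merchandise → 9% → €1.9125
Subtotal = €361.80; unrounded tax = €27.998275 → €28.00; total due = €389.80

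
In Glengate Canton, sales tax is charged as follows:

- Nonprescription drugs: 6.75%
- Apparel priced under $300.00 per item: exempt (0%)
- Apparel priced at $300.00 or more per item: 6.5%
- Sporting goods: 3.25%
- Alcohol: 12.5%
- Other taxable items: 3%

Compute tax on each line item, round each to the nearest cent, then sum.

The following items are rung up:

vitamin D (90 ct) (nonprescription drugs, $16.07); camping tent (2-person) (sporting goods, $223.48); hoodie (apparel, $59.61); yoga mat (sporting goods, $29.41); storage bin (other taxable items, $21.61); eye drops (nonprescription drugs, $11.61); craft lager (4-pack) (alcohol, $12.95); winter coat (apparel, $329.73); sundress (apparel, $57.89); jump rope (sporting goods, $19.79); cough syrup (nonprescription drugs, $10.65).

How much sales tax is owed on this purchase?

Vitamin D (90 ct) $16.07: nonprescription drugs → 6.75% → $1.08
Camping tent (2-person) $223.48: sporting goods → 3.25% → $7.26
Hoodie $59.61: apparel, under $300.00 → 0% → $0.00
Yoga mat $29.41: sporting goods → 3.25% → $0.96
Storage bin $21.61: other taxable items → 3% → $0.65
Eye drops $11.61: nonprescription drugs → 6.75% → $0.78
Craft lager (4-pack) $12.95: alcohol → 12.5% → $1.62
Winter coat $329.73: apparel, $300.00 or more → 6.5% → $21.43
Sundress $57.89: apparel, under $300.00 → 0% → $0.00
Jump rope $19.79: sporting goods → 3.25% → $0.64
Cough syrup $10.65: nonprescription drugs → 6.75% → $0.72
Total tax = $1.08 + $7.26 + $0.96 + $0.65 + $0.78 + $1.62 + $21.43 + $0.64 + $0.72 = $35.14

$35.14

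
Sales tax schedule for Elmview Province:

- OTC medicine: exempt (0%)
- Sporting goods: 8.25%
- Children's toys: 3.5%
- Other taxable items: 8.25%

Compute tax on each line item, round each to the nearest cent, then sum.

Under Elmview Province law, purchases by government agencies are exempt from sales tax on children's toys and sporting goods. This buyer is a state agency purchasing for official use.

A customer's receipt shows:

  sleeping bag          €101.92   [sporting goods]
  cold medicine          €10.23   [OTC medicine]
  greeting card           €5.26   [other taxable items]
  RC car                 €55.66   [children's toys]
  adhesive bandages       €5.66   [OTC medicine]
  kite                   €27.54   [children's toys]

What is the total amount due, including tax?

€206.70

Sleeping bag €101.92: sporting goods, buyer-exempt → 0% → €0.00
Cold medicine €10.23: OTC medicine → 0% → €0.00
Greeting card €5.26: other taxable items → 8.25% → €0.43
RC car €55.66: children's toys, buyer-exempt → 0% → €0.00
Adhesive bandages €5.66: OTC medicine → 0% → €0.00
Kite €27.54: children's toys, buyer-exempt → 0% → €0.00
Subtotal = €206.27; tax = €0.43; total due = €206.70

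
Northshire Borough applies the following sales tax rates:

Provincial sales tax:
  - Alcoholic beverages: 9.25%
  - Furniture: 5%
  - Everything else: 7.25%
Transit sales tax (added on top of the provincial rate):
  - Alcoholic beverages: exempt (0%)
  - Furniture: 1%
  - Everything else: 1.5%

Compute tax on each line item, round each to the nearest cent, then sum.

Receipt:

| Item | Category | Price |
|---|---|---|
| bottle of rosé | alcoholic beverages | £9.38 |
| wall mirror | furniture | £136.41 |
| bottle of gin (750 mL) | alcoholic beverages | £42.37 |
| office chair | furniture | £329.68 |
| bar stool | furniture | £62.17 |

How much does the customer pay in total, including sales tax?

£616.49

Bottle of rosé £9.38: alcoholic beverages → 9.25% + 0% transit = 9.25% → £0.87
Wall mirror £136.41: furniture → 5% + 1% transit = 6% → £8.18
Bottle of gin (750 mL) £42.37: alcoholic beverages → 9.25% + 0% transit = 9.25% → £3.92
Office chair £329.68: furniture → 5% + 1% transit = 6% → £19.78
Bar stool £62.17: furniture → 5% + 1% transit = 6% → £3.73
Subtotal = £580.01; tax = £36.48; total due = £616.49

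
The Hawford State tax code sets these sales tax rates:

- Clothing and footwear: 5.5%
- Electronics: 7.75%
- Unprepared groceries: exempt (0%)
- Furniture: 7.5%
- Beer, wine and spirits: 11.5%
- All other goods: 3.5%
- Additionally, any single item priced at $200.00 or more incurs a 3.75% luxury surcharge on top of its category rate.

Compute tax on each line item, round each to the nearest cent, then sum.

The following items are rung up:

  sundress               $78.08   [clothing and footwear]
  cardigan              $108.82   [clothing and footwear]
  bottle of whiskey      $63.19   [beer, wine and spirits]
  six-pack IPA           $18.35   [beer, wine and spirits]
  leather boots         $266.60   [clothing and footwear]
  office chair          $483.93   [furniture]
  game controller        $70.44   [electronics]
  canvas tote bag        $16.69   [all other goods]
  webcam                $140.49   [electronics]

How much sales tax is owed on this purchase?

$115.69

Sundress $78.08: clothing and footwear → 5.5% → $4.29
Cardigan $108.82: clothing and footwear → 5.5% → $5.99
Bottle of whiskey $63.19: beer, wine and spirits → 11.5% → $7.27
Six-pack IPA $18.35: beer, wine and spirits → 11.5% → $2.11
Leather boots $266.60: clothing and footwear → 5.5% + 3.75% surcharge = 9.25% → $24.66
Office chair $483.93: furniture → 7.5% + 3.75% surcharge = 11.25% → $54.44
Game controller $70.44: electronics → 7.75% → $5.46
Canvas tote bag $16.69: all other goods → 3.5% → $0.58
Webcam $140.49: electronics → 7.75% → $10.89
Total tax = $4.29 + $5.99 + $7.27 + $2.11 + $24.66 + $54.44 + $5.46 + $0.58 + $10.89 = $115.69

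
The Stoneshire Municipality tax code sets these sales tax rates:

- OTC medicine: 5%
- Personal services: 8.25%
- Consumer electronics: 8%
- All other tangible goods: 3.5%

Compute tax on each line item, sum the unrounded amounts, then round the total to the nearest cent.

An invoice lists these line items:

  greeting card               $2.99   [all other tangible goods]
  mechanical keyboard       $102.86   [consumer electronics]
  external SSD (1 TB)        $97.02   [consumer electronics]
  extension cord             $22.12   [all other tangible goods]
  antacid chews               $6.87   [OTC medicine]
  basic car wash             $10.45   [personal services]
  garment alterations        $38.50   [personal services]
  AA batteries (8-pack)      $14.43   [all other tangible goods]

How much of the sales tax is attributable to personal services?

$4.04

Basic car wash $10.45: personal services → 8.25% → $0.862125
Garment alterations $38.50: personal services → 8.25% → $3.17625
Tax on personal services: unrounded sum = $4.038375 → $4.04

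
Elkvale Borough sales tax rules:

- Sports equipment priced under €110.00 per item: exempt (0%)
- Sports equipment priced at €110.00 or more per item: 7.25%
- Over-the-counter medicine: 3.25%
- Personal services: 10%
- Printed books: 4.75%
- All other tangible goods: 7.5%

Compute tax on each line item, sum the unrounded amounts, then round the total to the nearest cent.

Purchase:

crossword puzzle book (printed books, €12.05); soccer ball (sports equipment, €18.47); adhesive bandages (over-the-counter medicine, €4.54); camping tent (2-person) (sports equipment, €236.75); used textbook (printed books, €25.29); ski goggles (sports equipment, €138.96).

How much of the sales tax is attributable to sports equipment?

€27.24

Soccer ball €18.47: sports equipment, under €110.00 → 0% → €0.00
Camping tent (2-person) €236.75: sports equipment, €110.00 or more → 7.25% → €17.164375
Ski goggles €138.96: sports equipment, €110.00 or more → 7.25% → €10.0746
Tax on sports equipment: unrounded sum = €27.238975 → €27.24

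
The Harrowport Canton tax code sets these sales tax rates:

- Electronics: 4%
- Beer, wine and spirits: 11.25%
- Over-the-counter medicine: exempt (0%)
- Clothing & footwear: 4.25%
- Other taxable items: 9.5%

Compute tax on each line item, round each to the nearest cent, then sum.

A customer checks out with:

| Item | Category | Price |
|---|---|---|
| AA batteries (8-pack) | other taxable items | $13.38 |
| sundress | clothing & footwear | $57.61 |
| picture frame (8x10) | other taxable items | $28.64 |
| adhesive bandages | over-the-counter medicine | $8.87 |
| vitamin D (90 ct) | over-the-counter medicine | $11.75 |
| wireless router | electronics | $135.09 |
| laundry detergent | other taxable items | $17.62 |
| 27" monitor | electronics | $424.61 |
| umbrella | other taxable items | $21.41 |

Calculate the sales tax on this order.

AA batteries (8-pack) $13.38: other taxable items → 9.5% → $1.27
Sundress $57.61: clothing & footwear → 4.25% → $2.45
Picture frame (8x10) $28.64: other taxable items → 9.5% → $2.72
Adhesive bandages $8.87: over-the-counter medicine → 0% → $0.00
Vitamin D (90 ct) $11.75: over-the-counter medicine → 0% → $0.00
Wireless router $135.09: electronics → 4% → $5.40
Laundry detergent $17.62: other taxable items → 9.5% → $1.67
27" monitor $424.61: electronics → 4% → $16.98
Umbrella $21.41: other taxable items → 9.5% → $2.03
Total tax = $1.27 + $2.45 + $2.72 + $5.40 + $1.67 + $16.98 + $2.03 = $32.52

$32.52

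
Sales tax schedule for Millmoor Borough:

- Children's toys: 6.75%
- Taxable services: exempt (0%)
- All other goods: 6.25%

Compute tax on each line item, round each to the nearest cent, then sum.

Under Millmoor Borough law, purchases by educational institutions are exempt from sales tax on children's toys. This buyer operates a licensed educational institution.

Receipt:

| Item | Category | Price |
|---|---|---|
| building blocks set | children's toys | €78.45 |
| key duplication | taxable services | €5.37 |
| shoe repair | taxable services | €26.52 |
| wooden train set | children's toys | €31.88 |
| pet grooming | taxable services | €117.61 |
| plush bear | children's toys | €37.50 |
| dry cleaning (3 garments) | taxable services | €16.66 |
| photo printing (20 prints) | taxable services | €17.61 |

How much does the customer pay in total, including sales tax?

Building blocks set €78.45: children's toys, buyer-exempt → 0% → €0.00
Key duplication €5.37: taxable services → 0% → €0.00
Shoe repair €26.52: taxable services → 0% → €0.00
Wooden train set €31.88: children's toys, buyer-exempt → 0% → €0.00
Pet grooming €117.61: taxable services → 0% → €0.00
Plush bear €37.50: children's toys, buyer-exempt → 0% → €0.00
Dry cleaning (3 garments) €16.66: taxable services → 0% → €0.00
Photo printing (20 prints) €17.61: taxable services → 0% → €0.00
Subtotal = €331.60; tax = €0.00; total due = €331.60

€331.60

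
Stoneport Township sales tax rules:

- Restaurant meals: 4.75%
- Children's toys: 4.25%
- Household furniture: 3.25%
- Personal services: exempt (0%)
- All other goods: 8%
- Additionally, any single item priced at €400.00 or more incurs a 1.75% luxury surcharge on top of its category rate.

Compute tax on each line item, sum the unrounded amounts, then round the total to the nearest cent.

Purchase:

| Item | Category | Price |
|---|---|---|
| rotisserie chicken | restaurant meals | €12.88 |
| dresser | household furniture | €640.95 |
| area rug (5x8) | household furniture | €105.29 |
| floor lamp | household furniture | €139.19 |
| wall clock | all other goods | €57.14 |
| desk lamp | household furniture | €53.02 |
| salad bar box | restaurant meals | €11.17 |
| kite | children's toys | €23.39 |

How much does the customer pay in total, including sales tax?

€1091.45

Rotisserie chicken €12.88: restaurant meals → 4.75% → €0.6118
Dresser €640.95: household furniture → 3.25% + 1.75% surcharge = 5% → €32.0475
Area rug (5x8) €105.29: household furniture → 3.25% → €3.421925
Floor lamp €139.19: household furniture → 3.25% → €4.523675
Wall clock €57.14: all other goods → 8% → €4.5712
Desk lamp €53.02: household furniture → 3.25% → €1.72315
Salad bar box €11.17: restaurant meals → 4.75% → €0.530575
Kite €23.39: children's toys → 4.25% → €0.994075
Subtotal = €1043.03; unrounded tax = €48.4239 → €48.42; total due = €1091.45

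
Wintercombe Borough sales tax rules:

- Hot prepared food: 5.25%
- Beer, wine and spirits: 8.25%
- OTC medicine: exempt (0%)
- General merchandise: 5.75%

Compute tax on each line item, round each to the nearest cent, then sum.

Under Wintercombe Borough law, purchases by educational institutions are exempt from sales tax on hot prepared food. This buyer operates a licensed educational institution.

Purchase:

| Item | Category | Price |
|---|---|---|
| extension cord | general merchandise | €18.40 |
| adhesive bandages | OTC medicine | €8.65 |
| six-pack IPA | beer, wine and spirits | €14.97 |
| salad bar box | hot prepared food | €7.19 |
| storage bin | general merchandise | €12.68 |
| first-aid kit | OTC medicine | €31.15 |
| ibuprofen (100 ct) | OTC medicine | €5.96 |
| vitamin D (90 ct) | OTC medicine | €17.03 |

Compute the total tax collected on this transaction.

Extension cord €18.40: general merchandise → 5.75% → €1.06
Adhesive bandages €8.65: OTC medicine → 0% → €0.00
Six-pack IPA €14.97: beer, wine and spirits → 8.25% → €1.24
Salad bar box €7.19: hot prepared food, buyer-exempt → 0% → €0.00
Storage bin €12.68: general merchandise → 5.75% → €0.73
First-aid kit €31.15: OTC medicine → 0% → €0.00
Ibuprofen (100 ct) €5.96: OTC medicine → 0% → €0.00
Vitamin D (90 ct) €17.03: OTC medicine → 0% → €0.00
Total tax = €1.06 + €1.24 + €0.73 = €3.03

€3.03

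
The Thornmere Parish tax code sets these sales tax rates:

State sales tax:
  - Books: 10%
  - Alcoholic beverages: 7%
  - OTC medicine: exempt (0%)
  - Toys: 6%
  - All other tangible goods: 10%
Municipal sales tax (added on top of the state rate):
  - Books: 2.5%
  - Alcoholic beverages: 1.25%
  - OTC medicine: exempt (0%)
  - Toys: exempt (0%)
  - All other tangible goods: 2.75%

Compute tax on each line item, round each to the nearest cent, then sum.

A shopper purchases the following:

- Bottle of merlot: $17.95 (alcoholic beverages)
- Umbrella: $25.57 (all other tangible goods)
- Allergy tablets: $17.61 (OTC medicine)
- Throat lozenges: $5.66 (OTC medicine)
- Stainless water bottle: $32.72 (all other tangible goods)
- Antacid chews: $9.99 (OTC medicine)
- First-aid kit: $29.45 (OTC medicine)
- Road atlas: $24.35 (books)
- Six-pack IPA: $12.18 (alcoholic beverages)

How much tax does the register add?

$12.95

Bottle of merlot $17.95: alcoholic beverages → 7% + 1.25% municipal = 8.25% → $1.48
Umbrella $25.57: all other tangible goods → 10% + 2.75% municipal = 12.75% → $3.26
Allergy tablets $17.61: OTC medicine → 0% + 0% municipal = 0% → $0.00
Throat lozenges $5.66: OTC medicine → 0% + 0% municipal = 0% → $0.00
Stainless water bottle $32.72: all other tangible goods → 10% + 2.75% municipal = 12.75% → $4.17
Antacid chews $9.99: OTC medicine → 0% + 0% municipal = 0% → $0.00
First-aid kit $29.45: OTC medicine → 0% + 0% municipal = 0% → $0.00
Road atlas $24.35: books → 10% + 2.5% municipal = 12.5% → $3.04
Six-pack IPA $12.18: alcoholic beverages → 7% + 1.25% municipal = 8.25% → $1.00
Total tax = $1.48 + $3.26 + $4.17 + $3.04 + $1.00 = $12.95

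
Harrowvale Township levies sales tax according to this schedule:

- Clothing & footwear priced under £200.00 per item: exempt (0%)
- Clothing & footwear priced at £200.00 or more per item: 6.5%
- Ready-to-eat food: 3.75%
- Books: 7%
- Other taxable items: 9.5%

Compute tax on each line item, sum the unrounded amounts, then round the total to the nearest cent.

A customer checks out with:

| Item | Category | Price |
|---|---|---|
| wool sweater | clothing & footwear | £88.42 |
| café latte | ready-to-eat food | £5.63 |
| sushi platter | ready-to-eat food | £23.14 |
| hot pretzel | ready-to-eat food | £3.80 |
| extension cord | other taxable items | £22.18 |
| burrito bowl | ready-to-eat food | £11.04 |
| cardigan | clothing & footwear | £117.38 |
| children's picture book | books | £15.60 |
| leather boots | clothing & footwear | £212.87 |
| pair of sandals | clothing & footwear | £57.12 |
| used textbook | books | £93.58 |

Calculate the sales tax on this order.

£25.22

Wool sweater £88.42: clothing & footwear, under £200.00 → 0% → £0.00
Café latte £5.63: ready-to-eat food → 3.75% → £0.211125
Sushi platter £23.14: ready-to-eat food → 3.75% → £0.86775
Hot pretzel £3.80: ready-to-eat food → 3.75% → £0.1425
Extension cord £22.18: other taxable items → 9.5% → £2.1071
Burrito bowl £11.04: ready-to-eat food → 3.75% → £0.414
Cardigan £117.38: clothing & footwear, under £200.00 → 0% → £0.00
Children's picture book £15.60: books → 7% → £1.092
Leather boots £212.87: clothing & footwear, £200.00 or more → 6.5% → £13.83655
Pair of sandals £57.12: clothing & footwear, under £200.00 → 0% → £0.00
Used textbook £93.58: books → 7% → £6.5506
Unrounded tax sum = £25.221625 → £25.22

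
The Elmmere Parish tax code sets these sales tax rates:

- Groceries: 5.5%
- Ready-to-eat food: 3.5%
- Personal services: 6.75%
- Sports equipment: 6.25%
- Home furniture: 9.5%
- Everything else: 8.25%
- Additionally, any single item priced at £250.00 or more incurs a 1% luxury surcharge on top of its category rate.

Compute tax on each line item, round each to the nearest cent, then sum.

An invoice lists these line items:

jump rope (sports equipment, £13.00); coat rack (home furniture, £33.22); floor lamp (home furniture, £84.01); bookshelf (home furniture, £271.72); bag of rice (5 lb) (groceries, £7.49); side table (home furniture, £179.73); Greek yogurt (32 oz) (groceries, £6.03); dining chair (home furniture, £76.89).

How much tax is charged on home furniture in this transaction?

£64.04

Coat rack £33.22: home furniture → 9.5% → £3.16
Floor lamp £84.01: home furniture → 9.5% → £7.98
Bookshelf £271.72: home furniture → 9.5% + 1% surcharge = 10.5% → £28.53
Side table £179.73: home furniture → 9.5% → £17.07
Dining chair £76.89: home furniture → 9.5% → £7.30
Tax on home furniture = £3.16 + £7.98 + £28.53 + £17.07 + £7.30 = £64.04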